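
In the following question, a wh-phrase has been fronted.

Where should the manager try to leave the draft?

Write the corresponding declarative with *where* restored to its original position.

The manager should try to leave the draft where.

'where' functions as the locative complement of 'leave'. Wh-movement fronts it, leaving a gap right after 'draft':
Where should the manager try to leave the draft ___?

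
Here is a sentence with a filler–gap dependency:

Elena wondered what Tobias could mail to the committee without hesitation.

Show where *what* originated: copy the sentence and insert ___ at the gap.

Elena wondered what Tobias could mail ___ to the committee without hesitation.

In situ: Tobias could mail what to the committee without hesitation.
'what' functions as the direct object of 'mail'. The gap is right after 'mail'.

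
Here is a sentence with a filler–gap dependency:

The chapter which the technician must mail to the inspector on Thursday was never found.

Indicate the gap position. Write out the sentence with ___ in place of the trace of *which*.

The filler 'which' is interpreted as the direct object of 'mail'. The gap is right after 'mail'.

The chapter which the technician must mail ___ to the inspector on Thursday was never found.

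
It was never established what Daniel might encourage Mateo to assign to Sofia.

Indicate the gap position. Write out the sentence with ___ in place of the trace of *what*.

It was never established what Daniel might encourage Mateo to assign ___ to Sofia.

Underlying clause: Daniel might encourage Mateo to assign what to Sofia.
'what' functions as the direct object of 'assign'. The gap is right after 'assign'.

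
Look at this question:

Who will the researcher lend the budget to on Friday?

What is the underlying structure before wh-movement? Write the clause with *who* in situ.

'who' is the object of the preposition 'to' (recipient of 'lend'). Wh-movement fronts it, leaving a gap right after 'to':
Who will the researcher lend the budget to ___ on Friday?

The researcher will lend the budget to who on Friday.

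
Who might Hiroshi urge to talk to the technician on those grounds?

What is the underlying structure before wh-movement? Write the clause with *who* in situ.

'who' is the direct object of 'urge'. Fronting leaves a gap immediately after 'urge':
Who might Hiroshi urge ___ to talk to the technician on those grounds?

Hiroshi might urge who to talk to the technician on those grounds.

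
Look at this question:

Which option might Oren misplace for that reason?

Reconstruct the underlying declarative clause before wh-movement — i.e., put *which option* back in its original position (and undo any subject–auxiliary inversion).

Oren might misplace which option for that reason.

'which option' is the direct object of 'misplace'. Wh-movement fronts it, leaving a gap right after 'misplace':
Which option might Oren misplace ___ for that reason?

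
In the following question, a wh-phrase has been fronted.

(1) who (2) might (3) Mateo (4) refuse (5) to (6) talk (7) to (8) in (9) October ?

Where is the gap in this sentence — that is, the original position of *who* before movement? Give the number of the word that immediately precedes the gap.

7

Before movement: Mateo might refuse to talk to who in October.
The filler 'who' is interpreted as the object of the preposition 'to'. Wh-movement fronts it, leaving a gap right after 'to':
Who might Mateo refuse to talk to ___ in October?
'to' is word 7.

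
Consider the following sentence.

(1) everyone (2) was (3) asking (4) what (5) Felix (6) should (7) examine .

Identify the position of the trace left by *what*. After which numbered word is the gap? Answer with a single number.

Pre-movement form: Felix should examine what.
'what' functions as the direct object of 'examine'. It moves to the left edge, and the trace sits right after 'examine':
Everyone was asking what Felix should examine ___.
'examine' is word 7.

7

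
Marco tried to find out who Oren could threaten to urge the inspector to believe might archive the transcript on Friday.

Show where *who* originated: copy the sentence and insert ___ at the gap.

Before movement: Oren could threaten to urge the inspector to believe who might archive the transcript on Friday.
'who' functions as the subject of the clause embedded under 'believe'. The gap is right after 'believe'.

Marco tried to find out who Oren could threaten to urge the inspector to believe ___ might archive the transcript on Friday.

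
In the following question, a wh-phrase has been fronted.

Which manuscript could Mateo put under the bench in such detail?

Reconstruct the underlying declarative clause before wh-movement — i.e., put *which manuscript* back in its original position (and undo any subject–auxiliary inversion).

Mateo could put which manuscript under the bench in such detail.

'which manuscript' functions as the direct object of 'put'. Wh-movement fronts it, leaving a gap right after 'put':
Which manuscript could Mateo put ___ under the bench in such detail?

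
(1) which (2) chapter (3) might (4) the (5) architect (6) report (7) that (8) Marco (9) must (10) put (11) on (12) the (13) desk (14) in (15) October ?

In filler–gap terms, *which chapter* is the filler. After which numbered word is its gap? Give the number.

Underlying clause: The architect might report that Marco must put which chapter on the desk in October.
'which chapter' is the direct object of 'put'. Fronting leaves a gap immediately after 'put':
Which chapter might the architect report that Marco must put ___ on the desk in October?
'put' is word 10.

10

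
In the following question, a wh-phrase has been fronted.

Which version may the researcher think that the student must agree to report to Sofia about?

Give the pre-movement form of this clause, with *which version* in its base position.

The researcher may think that the student must agree to report to Sofia about which version.

'which version' is the object of the preposition 'about'. Fronting leaves a gap immediately after 'about':
Which version may the researcher think that the student must agree to report to Sofia about ___?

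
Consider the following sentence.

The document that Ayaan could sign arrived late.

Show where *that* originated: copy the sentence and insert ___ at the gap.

'that' is the direct object of 'sign'. The gap is right after 'sign'.

The document that Ayaan could sign ___ arrived late.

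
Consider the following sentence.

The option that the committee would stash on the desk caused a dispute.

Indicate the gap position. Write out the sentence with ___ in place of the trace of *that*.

'that' is the direct object of 'stash'. The gap is right after 'stash'.

The option that the committee would stash ___ on the desk caused a dispute.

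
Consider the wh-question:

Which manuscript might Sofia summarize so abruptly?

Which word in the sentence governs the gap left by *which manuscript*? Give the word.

Pre-movement form: Sofia might summarize which manuscript so abruptly.
'which manuscript' is the direct object of 'summarize'. It moves to the left edge, and the trace sits right after 'summarize':
Which manuscript might Sofia summarize ___ so abruptly?

summarize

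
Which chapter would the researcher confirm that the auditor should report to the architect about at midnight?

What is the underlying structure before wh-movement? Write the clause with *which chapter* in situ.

The filler 'which chapter' is interpreted as the object of the preposition 'about'. It moves to the left edge, and the trace sits right after 'about':
Which chapter would the researcher confirm that the auditor should report to the architect about ___ at midnight?

The researcher would confirm that the auditor should report to the architect about which chapter at midnight.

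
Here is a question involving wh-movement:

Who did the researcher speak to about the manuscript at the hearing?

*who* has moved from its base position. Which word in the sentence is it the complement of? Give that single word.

Underlying clause: The researcher did speak to who about the manuscript at the hearing.
'who' is the object of the preposition 'to'. Fronting leaves a gap immediately after 'to':
Who did the researcher speak to ___ about the manuscript at the hearing?

to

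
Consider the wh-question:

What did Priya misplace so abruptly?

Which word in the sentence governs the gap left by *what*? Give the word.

misplace

Underlying clause: Priya did misplace what so abruptly.
The filler 'what' is interpreted as the direct object of 'misplace'. It moves to the left edge, and the trace sits right after 'misplace':
What did Priya misplace ___ so abruptly?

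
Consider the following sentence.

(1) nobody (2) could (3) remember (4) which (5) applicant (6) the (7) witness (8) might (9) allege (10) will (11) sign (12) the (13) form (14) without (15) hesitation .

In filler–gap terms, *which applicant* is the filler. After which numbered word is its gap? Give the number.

Underlying clause: The witness might allege which applicant will sign the form without hesitation.
The filler 'which applicant' is interpreted as the subject of the clause embedded under 'allege'. Fronting leaves a gap immediately after 'allege':
Nobody could remember which applicant the witness might allege ___ will sign the form without hesitation.
'allege' is word 9.

9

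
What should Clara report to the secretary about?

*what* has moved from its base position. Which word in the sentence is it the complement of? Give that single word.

about

Before movement: Clara should report to the secretary about what.
'what' functions as the object of the preposition 'about'. It moves to the left edge, and the trace sits right after 'about':
What should Clara report to the secretary about ___?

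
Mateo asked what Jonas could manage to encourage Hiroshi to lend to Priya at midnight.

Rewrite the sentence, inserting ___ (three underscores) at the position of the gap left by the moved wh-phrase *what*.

In situ: Jonas could manage to encourage Hiroshi to lend what to Priya at midnight.
'what' is the direct object of 'lend'. The gap is right after 'lend'.

Mateo asked what Jonas could manage to encourage Hiroshi to lend ___ to Priya at midnight.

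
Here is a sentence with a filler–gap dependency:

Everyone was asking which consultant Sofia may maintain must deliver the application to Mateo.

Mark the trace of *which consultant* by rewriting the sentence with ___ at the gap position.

Pre-movement form: Sofia may maintain which consultant must deliver the application to Mateo.
'which consultant' functions as the subject of the clause embedded under 'maintain'. The gap is right after 'maintain'.

Everyone was asking which consultant Sofia may maintain ___ must deliver the application to Mateo.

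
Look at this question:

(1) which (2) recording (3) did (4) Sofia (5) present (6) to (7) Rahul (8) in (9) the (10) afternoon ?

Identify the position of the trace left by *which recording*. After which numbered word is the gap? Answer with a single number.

Before movement: Sofia did present which recording to Rahul in the afternoon.
'which recording' is the direct object of 'present'. Wh-movement fronts it, leaving a gap right after 'present':
Which recording did Sofia present ___ to Rahul in the afternoon?
'present' is word 5.

5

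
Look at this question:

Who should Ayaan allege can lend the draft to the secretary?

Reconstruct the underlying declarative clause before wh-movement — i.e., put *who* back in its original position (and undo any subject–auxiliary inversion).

Ayaan should allege who can lend the draft to the secretary.

The filler 'who' is interpreted as the subject of the clause embedded under 'allege'. It moves to the left edge, and the trace sits right after 'allege':
Who should Ayaan allege ___ can lend the draft to the secretary?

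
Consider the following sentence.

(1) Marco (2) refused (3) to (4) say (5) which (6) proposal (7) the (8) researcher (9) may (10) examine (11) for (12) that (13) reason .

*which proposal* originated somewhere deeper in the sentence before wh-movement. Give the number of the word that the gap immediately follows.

10

Pre-movement form: The researcher may examine which proposal for that reason.
'which proposal' functions as the direct object of 'examine'. Fronting leaves a gap immediately after 'examine':
Marco refused to say which proposal the researcher may examine ___ for that reason.
'examine' is word 10.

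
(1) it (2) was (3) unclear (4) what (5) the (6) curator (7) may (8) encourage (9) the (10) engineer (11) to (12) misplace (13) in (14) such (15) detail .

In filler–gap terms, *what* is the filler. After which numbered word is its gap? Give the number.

Underlying clause: The curator may encourage the engineer to misplace what in such detail.
'what' functions as the direct object of 'misplace'. Wh-movement fronts it, leaving a gap right after 'misplace':
It was unclear what the curator may encourage the engineer to misplace ___ in such detail.
'misplace' is word 12.

12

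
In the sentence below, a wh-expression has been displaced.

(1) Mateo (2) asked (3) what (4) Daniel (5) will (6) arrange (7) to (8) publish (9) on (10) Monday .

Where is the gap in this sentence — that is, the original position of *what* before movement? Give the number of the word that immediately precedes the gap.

Before movement: Daniel will arrange to publish what on Monday.
'what' is the direct object of 'publish'. It moves to the left edge, and the trace sits right after 'publish':
Mateo asked what Daniel will arrange to publish ___ on Monday.
'publish' is word 8.

8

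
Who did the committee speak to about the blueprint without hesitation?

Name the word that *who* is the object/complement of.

Before movement: The committee did speak to who about the blueprint without hesitation.
'who' is the object of the preposition 'to'. Wh-movement fronts it, leaving a gap right after 'to':
Who did the committee speak to ___ about the blueprint without hesitation?

to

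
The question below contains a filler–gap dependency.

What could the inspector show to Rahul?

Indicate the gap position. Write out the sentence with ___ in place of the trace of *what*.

What could the inspector show ___ to Rahul?

Before movement: The inspector could show what to Rahul.
'what' is the direct object of 'show'. The gap is right after 'show'.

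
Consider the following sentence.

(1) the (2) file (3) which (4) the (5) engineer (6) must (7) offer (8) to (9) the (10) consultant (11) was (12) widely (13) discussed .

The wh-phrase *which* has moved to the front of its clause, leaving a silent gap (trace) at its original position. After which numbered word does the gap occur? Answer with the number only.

7

'which' functions as the direct object of 'offer'. It moves to the left edge, and the trace sits right after 'offer':
The file which the engineer must offer ___ to the consultant was widely discussed.
'offer' is word 7.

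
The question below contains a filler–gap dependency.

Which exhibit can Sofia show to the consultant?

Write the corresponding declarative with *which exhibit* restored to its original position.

'which exhibit' functions as the direct object of 'show'. It moves to the left edge, and the trace sits right after 'show':
Which exhibit can Sofia show ___ to the consultant?

Sofia can show which exhibit to the consultant.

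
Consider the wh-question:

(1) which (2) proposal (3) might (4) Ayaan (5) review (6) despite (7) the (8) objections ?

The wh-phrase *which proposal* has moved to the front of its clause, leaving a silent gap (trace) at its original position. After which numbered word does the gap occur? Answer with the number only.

5

Before movement: Ayaan might review which proposal despite the objections.
'which proposal' is the direct object of 'review'. It moves to the left edge, and the trace sits right after 'review':
Which proposal might Ayaan review ___ despite the objections?
'review' is word 5.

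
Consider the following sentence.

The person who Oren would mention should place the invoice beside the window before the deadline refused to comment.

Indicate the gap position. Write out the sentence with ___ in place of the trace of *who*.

The person who Oren would mention ___ should place the invoice beside the window before the deadline refused to comment.

'who' functions as the subject of the clause embedded under 'mention'. The gap is right after 'mention'.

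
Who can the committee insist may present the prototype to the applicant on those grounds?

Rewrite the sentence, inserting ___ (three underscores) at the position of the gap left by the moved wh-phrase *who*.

Who can the committee insist ___ may present the prototype to the applicant on those grounds?

Underlying clause: The committee can insist who may present the prototype to the applicant on those grounds.
The filler 'who' is interpreted as the subject of the clause embedded under 'insist'. The gap is right after 'insist'.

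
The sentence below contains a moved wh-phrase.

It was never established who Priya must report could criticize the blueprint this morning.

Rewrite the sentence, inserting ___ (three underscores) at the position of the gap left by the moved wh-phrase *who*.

Before movement: Priya must report who could criticize the blueprint this morning.
'who' functions as the subject of the clause embedded under 'report'. The gap is right after 'report'.

It was never established who Priya must report ___ could criticize the blueprint this morning.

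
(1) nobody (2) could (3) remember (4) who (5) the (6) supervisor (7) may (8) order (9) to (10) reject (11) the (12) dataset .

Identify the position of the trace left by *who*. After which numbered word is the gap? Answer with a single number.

In situ: The supervisor may order who to reject the dataset.
'who' is the direct object of 'order'. Fronting leaves a gap immediately after 'order':
Nobody could remember who the supervisor may order ___ to reject the dataset.
'order' is word 8.

8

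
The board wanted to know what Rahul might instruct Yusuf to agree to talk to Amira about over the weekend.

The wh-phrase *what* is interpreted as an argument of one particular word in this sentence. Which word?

Before movement: Rahul might instruct Yusuf to agree to talk to Amira about what over the weekend.
The filler 'what' is interpreted as the object of the preposition 'about'. Wh-movement fronts it, leaving a gap right after 'about':
The board wanted to know what Rahul might instruct Yusuf to agree to talk to Amira about ___ over the weekend.

about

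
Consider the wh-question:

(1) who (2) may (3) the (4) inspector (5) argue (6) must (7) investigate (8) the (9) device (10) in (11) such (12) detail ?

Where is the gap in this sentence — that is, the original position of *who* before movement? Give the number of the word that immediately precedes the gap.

In situ: The inspector may argue who must investigate the device in such detail.
The filler 'who' is interpreted as the subject of the clause embedded under 'argue'. Fronting leaves a gap immediately after 'argue':
Who may the inspector argue ___ must investigate the device in such detail?
'argue' is word 5.

5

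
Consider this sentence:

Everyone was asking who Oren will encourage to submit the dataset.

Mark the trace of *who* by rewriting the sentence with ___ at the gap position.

Everyone was asking who Oren will encourage ___ to submit the dataset.

In situ: Oren will encourage who to submit the dataset.
The filler 'who' is interpreted as the direct object of 'encourage'. The gap is right after 'encourage'.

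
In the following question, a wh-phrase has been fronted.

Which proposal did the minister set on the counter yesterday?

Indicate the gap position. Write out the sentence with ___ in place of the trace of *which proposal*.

Which proposal did the minister set ___ on the counter yesterday?

Pre-movement form: The minister did set which proposal on the counter yesterday.
'which proposal' functions as the direct object of 'set'. The gap is right after 'set'.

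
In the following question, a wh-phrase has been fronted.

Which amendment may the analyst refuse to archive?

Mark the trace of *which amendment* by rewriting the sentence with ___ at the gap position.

Which amendment may the analyst refuse to archive ___?

Pre-movement form: The analyst may refuse to archive which amendment.
'which amendment' is the direct object of 'archive'. The gap is right after 'archive'.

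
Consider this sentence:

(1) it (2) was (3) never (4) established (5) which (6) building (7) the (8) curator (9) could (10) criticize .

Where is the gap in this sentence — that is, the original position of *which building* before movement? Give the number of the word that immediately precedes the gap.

In situ: The curator could criticize which building.
'which building' is the direct object of 'criticize'. Fronting leaves a gap immediately after 'criticize':
It was never established which building the curator could criticize ___.
'criticize' is word 10.

10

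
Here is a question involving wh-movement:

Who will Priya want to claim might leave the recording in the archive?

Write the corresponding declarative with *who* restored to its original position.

Priya will want to claim who might leave the recording in the archive.

'who' functions as the subject of the clause embedded under 'claim'. Fronting leaves a gap immediately after 'claim':
Who will Priya want to claim ___ might leave the recording in the archive?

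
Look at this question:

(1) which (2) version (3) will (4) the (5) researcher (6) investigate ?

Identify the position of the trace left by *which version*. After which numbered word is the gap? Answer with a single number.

In situ: The researcher will investigate which version.
'which version' is the direct object of 'investigate'. Fronting leaves a gap immediately after 'investigate':
Which version will the researcher investigate ___?
'investigate' is word 6.

6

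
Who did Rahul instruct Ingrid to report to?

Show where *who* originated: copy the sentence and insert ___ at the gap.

Underlying clause: Rahul did instruct Ingrid to report to who.
'who' is the object of the preposition 'to'. The gap is right after 'to'.

Who did Rahul instruct Ingrid to report to ___?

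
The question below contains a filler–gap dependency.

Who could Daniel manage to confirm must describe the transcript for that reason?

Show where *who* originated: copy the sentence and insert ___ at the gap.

Who could Daniel manage to confirm ___ must describe the transcript for that reason?

Pre-movement form: Daniel could manage to confirm who must describe the transcript for that reason.
The filler 'who' is interpreted as the subject of the clause embedded under 'confirm'. The gap is right after 'confirm'.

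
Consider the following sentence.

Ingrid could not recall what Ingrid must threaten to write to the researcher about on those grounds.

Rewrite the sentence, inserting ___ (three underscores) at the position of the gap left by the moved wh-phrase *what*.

Underlying clause: Ingrid must threaten to write to the researcher about what on those grounds.
'what' is the object of the preposition 'about'. The gap is right after 'about'.

Ingrid could not recall what Ingrid must threaten to write to the researcher about ___ on those grounds.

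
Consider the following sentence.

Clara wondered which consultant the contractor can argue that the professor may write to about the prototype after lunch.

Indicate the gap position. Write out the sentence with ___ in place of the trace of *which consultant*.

Clara wondered which consultant the contractor can argue that the professor may write to ___ about the prototype after lunch.

Underlying clause: The contractor can argue that the professor may write to which consultant about the prototype after lunch.
'which consultant' is the object of the preposition 'to'. The gap is right after 'to'.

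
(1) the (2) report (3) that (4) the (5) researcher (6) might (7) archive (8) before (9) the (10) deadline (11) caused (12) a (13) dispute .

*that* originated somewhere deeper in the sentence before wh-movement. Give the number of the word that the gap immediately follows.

7

'that' is the direct object of 'archive'. Wh-movement fronts it, leaving a gap right after 'archive':
The report that the researcher might archive ___ before the deadline caused a dispute.
'archive' is word 7.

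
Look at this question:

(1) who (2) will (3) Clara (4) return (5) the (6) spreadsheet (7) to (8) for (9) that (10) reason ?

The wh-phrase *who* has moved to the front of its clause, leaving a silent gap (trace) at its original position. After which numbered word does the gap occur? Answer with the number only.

Pre-movement form: Clara will return the spreadsheet to who for that reason.
'who' is the object of the preposition 'to' (recipient of 'return'). It moves to the left edge, and the trace sits right after 'to':
Who will Clara return the spreadsheet to ___ for that reason?
'to' is word 7.

7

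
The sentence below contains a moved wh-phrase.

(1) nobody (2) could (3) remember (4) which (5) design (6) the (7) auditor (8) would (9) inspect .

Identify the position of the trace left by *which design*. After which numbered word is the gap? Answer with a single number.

Pre-movement form: The auditor would inspect which design.
'which design' is the direct object of 'inspect'. It moves to the left edge, and the trace sits right after 'inspect':
Nobody could remember which design the auditor would inspect ___.
'inspect' is word 9.

9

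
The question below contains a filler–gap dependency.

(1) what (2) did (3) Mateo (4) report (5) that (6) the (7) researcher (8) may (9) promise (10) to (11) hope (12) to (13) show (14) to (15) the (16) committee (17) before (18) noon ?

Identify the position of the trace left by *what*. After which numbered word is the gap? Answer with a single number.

Underlying clause: Mateo did report that the researcher may promise to hope to show what to the committee before noon.
'what' functions as the direct object of 'show'. It moves to the left edge, and the trace sits right after 'show':
What did Mateo report that the researcher may promise to hope to show ___ to the committee before noon?
'show' is word 13.

13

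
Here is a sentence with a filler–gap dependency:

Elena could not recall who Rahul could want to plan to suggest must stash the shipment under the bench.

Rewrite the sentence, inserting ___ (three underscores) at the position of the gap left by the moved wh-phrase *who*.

Elena could not recall who Rahul could want to plan to suggest ___ must stash the shipment under the bench.

Before movement: Rahul could want to plan to suggest who must stash the shipment under the bench.
'who' functions as the subject of the clause embedded under 'suggest'. The gap is right after 'suggest'.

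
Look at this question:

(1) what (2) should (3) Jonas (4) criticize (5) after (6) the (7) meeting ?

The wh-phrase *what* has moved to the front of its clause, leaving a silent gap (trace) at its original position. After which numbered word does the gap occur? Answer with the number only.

Before movement: Jonas should criticize what after the meeting.
'what' is the direct object of 'criticize'. Fronting leaves a gap immediately after 'criticize':
What should Jonas criticize ___ after the meeting?
'criticize' is word 4.

4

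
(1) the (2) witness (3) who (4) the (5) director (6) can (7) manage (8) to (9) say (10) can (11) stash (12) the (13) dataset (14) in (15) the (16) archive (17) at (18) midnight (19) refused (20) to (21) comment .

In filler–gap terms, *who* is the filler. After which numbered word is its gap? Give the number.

'who' functions as the subject of the clause embedded under 'say'. Wh-movement fronts it, leaving a gap right after 'say':
The witness who the director can manage to say ___ can stash the dataset in the archive at midnight refused to comment.
'say' is word 9.

9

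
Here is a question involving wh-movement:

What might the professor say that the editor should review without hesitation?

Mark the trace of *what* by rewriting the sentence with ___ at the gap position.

Before movement: The professor might say that the editor should review what without hesitation.
'what' functions as the direct object of 'review'. The gap is right after 'review'.

What might the professor say that the editor should review ___ without hesitation?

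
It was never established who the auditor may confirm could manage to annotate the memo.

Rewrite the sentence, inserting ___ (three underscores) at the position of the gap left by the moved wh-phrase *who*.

It was never established who the auditor may confirm ___ could manage to annotate the memo.

In situ: The auditor may confirm who could manage to annotate the memo.
The filler 'who' is interpreted as the subject of the clause embedded under 'confirm'. The gap is right after 'confirm'.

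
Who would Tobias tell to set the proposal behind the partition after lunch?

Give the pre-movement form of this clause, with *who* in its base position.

Tobias would tell who to set the proposal behind the partition after lunch.

The filler 'who' is interpreted as the direct object of 'tell'. Fronting leaves a gap immediately after 'tell':
Who would Tobias tell ___ to set the proposal behind the partition after lunch?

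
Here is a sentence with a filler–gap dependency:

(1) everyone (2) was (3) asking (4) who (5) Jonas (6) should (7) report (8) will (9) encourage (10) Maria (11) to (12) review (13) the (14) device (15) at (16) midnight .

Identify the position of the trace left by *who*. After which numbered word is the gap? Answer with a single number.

7

Underlying clause: Jonas should report who will encourage Maria to review the device at midnight.
'who' functions as the subject of the clause embedded under 'report'. It moves to the left edge, and the trace sits right after 'report':
Everyone was asking who Jonas should report ___ will encourage Maria to review the device at midnight.
'report' is word 7.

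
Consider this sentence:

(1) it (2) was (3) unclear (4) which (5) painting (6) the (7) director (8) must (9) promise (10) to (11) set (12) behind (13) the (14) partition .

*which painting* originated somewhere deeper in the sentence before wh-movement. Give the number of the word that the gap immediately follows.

11

Pre-movement form: The director must promise to set which painting behind the partition.
'which painting' functions as the direct object of 'set'. Wh-movement fronts it, leaving a gap right after 'set':
It was unclear which painting the director must promise to set ___ behind the partition.
'set' is word 11.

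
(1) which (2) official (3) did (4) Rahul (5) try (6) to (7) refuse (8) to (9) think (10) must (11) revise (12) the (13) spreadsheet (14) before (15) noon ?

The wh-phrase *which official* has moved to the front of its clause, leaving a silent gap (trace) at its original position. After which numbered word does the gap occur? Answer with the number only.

9

In situ: Rahul did try to refuse to think which official must revise the spreadsheet before noon.
'which official' is the subject of the clause embedded under 'think'. It moves to the left edge, and the trace sits right after 'think':
Which official did Rahul try to refuse to think ___ must revise the spreadsheet before noon?
'think' is word 9.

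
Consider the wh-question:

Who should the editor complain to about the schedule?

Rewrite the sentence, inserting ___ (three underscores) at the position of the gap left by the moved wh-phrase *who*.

Who should the editor complain to ___ about the schedule?

In situ: The editor should complain to who about the schedule.
The filler 'who' is interpreted as the object of the preposition 'to'. The gap is right after 'to'.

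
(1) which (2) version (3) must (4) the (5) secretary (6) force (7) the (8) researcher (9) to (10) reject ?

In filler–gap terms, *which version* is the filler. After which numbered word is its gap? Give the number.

10

Pre-movement form: The secretary must force the researcher to reject which version.
'which version' functions as the direct object of 'reject'. Wh-movement fronts it, leaving a gap right after 'reject':
Which version must the secretary force the researcher to reject ___?
'reject' is word 10.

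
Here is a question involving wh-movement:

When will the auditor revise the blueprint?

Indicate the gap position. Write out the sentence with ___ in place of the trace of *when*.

Pre-movement form: The auditor will revise the blueprint when.
The filler 'when' is interpreted as the temporal adjunct. The gap is right after 'blueprint'.

When will the auditor revise the blueprint ___?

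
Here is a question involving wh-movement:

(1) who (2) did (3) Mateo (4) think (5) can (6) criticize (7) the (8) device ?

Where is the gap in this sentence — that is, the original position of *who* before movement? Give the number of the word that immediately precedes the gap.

In situ: Mateo did think who can criticize the device.
'who' is the subject of the clause embedded under 'think'. Wh-movement fronts it, leaving a gap right after 'think':
Who did Mateo think ___ can criticize the device?
'think' is word 4.

4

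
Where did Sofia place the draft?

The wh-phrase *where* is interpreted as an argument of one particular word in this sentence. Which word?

place

In situ: Sofia did place the draft where.
'where' functions as the locative complement of 'place'. Fronting leaves a gap immediately after 'draft':
Where did Sofia place the draft ___?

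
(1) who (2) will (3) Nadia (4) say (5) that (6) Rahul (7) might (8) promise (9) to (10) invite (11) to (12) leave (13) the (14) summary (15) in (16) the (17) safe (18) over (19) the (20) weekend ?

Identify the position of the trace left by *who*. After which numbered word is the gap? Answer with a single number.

10

In situ: Nadia will say that Rahul might promise to invite who to leave the summary in the safe over the weekend.
'who' is the direct object of 'invite'. Wh-movement fronts it, leaving a gap right after 'invite':
Who will Nadia say that Rahul might promise to invite ___ to leave the summary in the safe over the weekend?
'invite' is word 10.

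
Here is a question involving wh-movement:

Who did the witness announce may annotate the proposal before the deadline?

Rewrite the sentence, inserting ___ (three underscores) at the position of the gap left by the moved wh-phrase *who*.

Who did the witness announce ___ may annotate the proposal before the deadline?

In situ: The witness did announce who may annotate the proposal before the deadline.
The filler 'who' is interpreted as the subject of the clause embedded under 'announce'. The gap is right after 'announce'.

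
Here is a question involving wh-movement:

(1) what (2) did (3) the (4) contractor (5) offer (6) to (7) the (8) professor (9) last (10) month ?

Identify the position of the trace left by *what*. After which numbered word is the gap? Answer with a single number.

5

Pre-movement form: The contractor did offer what to the professor last month.
'what' is the direct object of 'offer'. Wh-movement fronts it, leaving a gap right after 'offer':
What did the contractor offer ___ to the professor last month?
'offer' is word 5.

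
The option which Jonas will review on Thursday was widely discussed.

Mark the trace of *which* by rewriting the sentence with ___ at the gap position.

The filler 'which' is interpreted as the direct object of 'review'. The gap is right after 'review'.

The option which Jonas will review ___ on Thursday was widely discussed.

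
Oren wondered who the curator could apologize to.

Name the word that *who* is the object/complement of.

to

Pre-movement form: The curator could apologize to who.
'who' functions as the object of the preposition 'to'. Fronting leaves a gap immediately after 'to':
Oren wondered who the curator could apologize to ___.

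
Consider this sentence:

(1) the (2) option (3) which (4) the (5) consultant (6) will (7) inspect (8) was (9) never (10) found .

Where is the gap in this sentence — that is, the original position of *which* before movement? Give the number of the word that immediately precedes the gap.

'which' functions as the direct object of 'inspect'. It moves to the left edge, and the trace sits right after 'inspect':
The option which the consultant will inspect ___ was never found.
'inspect' is word 7.

7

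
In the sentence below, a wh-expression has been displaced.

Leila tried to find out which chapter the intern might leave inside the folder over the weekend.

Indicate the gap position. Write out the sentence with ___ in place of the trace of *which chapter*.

Leila tried to find out which chapter the intern might leave ___ inside the folder over the weekend.

Pre-movement form: The intern might leave which chapter inside the folder over the weekend.
'which chapter' functions as the direct object of 'leave'. The gap is right after 'leave'.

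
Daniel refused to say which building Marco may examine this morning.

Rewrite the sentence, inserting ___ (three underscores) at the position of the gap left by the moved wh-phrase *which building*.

Underlying clause: Marco may examine which building this morning.
'which building' functions as the direct object of 'examine'. The gap is right after 'examine'.

Daniel refused to say which building Marco may examine ___ this morning.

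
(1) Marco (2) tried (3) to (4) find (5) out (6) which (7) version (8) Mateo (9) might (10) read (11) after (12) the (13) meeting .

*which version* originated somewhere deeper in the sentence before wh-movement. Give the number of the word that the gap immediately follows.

Pre-movement form: Mateo might read which version after the meeting.
'which version' functions as the direct object of 'read'. Fronting leaves a gap immediately after 'read':
Marco tried to find out which version Mateo might read ___ after the meeting.
'read' is word 10.

10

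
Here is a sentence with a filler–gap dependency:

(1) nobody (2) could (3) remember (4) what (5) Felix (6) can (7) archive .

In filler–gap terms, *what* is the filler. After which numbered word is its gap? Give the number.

7

Pre-movement form: Felix can archive what.
The filler 'what' is interpreted as the direct object of 'archive'. Fronting leaves a gap immediately after 'archive':
Nobody could remember what Felix can archive ___.
'archive' is word 7.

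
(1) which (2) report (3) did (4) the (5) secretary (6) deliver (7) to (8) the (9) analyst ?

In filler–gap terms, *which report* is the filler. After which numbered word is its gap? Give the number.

Before movement: The secretary did deliver which report to the analyst.
'which report' is the direct object of 'deliver'. Fronting leaves a gap immediately after 'deliver':
Which report did the secretary deliver ___ to the analyst?
'deliver' is word 6.

6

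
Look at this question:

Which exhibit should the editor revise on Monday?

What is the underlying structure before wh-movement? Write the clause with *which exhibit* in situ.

'which exhibit' is the direct object of 'revise'. It moves to the left edge, and the trace sits right after 'revise':
Which exhibit should the editor revise ___ on Monday?

The editor should revise which exhibit on Monday.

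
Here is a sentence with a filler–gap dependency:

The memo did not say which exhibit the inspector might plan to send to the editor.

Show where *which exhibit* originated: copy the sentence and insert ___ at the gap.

The memo did not say which exhibit the inspector might plan to send ___ to the editor.

Underlying clause: The inspector might plan to send which exhibit to the editor.
The filler 'which exhibit' is interpreted as the direct object of 'send'. The gap is right after 'send'.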